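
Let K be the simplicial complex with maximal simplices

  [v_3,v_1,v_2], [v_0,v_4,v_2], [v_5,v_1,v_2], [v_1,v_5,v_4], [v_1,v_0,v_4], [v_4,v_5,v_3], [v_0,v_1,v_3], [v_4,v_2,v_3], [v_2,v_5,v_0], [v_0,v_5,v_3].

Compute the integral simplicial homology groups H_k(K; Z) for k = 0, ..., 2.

Fix the vertex order v_0 < v_1 < v_2 < v_3 < v_4 < v_5 and write every simplex with vertices in increasing order. Then dim K = 2 and the simplices of K are:

  0-simplices (6): [v_0], [v_1], [v_2], [v_3], [v_4], [v_5]
  1-simplices (15): (15 of them)
  2-simplices (10): [v_0,v_1,v_3], [v_0,v_1,v_4], [v_0,v_2,v_4], [v_0,v_2,v_5], [v_0,v_3,v_5], [v_1,v_2,v_3], [v_1,v_2,v_5], [v_1,v_4,v_5], [v_2,v_3,v_4], [v_3,v_4,v_5]

so the chain groups are C_0 ≅ Z^6, C_1 ≅ Z^15, C_2 ≅ Z^10.

The boundary map ∂_1: C_1 → C_0 sends each edge [p,q] (with p < q) to q − p. For instance
  ∂[v_1,v_4] = [v_4] − [v_1].
The resulting 6×15 matrix has rank 5, and its Smith normal form has invariant factors (1,1,1,1,1).

Boundary ∂_2: C_2 → C_1 acts by ∂[p,q,r] = [q,r] − [p,r] + [p,q]. For instance
  ∂[v_2,v_3,v_4] = [v_3,v_4] − [v_2,v_4] + [v_2,v_3],
  ∂[v_0,v_3,v_5] = [v_3,v_5] − [v_0,v_5] + [v_0,v_3].
This gives a 15×10 integer matrix of rank 10; reducing to Smith normal form yields diagonal entries (1,1,1,1,1,1,1,1,1,2).

From H_k ≅ ker(∂_k) / im(∂_{k+1}) we obtain:

  H_0: rank C_0 − rank ∂_1 = 6 − 5 = 1, and the invariant factors of ∂_1 are all 1, so H_0 = Z.
  H_1: rank ker ∂_1 − rank ∂_2 = (15 − 5) − 10 = 0, and ∂_2 has invariant factor 2 > 1, so H_1 = Z_2.
  H_2: rank ker ∂_2 − rank ∂_3 = (10 − 10) − 0 = 0, and there is no ∂_3, so H_2 = 0.

H_0 ≅ Z,  H_1 ≅ Z_2,  H_2 = 0.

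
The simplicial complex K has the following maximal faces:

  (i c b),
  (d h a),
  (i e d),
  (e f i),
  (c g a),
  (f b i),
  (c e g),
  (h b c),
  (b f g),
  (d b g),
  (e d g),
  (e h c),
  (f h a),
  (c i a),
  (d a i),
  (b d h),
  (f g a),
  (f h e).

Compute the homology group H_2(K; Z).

H_2 = Z.

Fix the vertex order a < b < c < d < e < f < g < h < i and write every simplex with vertices in increasing order. Then dim K = 2 and the simplices of K are:

  0-simplices (9): a, b, c, d, e, f, g, h, i
  1-simplices (27): ac, ad, af, ag, ah, ai, bc, bd, bf, bg, bh, bi, ce, cg, ch, ci, de, dg, dh, di, ef, eg, eh, ei, fg, fh, fi
  2-simplices (18): acg, aci, adh, adi, afg, afh, bch, bci, bdg, bdh, bfg, bfi, ceg, ceh, deg, dei, efh, efi

Hence C_0 ≅ Z^9, C_1 ≅ Z^27, C_2 ≅ Z^18.

The boundary map ∂_1: C_1 → C_0 sends each edge [p,q] (with p < q) to q − p.
This gives a 9×27 integer matrix of rank 8; reducing to Smith normal form yields diagonal entries (1,1,1,1,1,1,1,1).

Boundary ∂_2: C_2 → C_1 acts by ∂[p,q,r] = [q,r] − [p,r] + [p,q]. For instance
  ∂bdh = dh − bh + bd,
  ∂bch = ch − bh + bc.
As a 27×18 matrix over Z this has rank 17, with invariant factors (1,1,1,1,1,1,1,1,1,1,1,1,1,1,1,1,1).

Reading off H_k = ker ∂_k / im ∂_{k+1}:

  H_2: rank ker ∂_2 − rank ∂_3 = (18 − 17) − 0 = 1, and there is no ∂_3, so H_2 = Z.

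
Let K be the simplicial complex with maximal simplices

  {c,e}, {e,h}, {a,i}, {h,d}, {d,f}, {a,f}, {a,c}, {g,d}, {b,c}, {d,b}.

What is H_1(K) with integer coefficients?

H_1 = Z^2.

We work with the vertex ordering a < b < c < d < e < f < g < h < i. The simplices of K, each written with vertices in increasing order, are:

  0-simplices (9): a, b, c, d, e, f, g, h, i
  1-simplices (10): ac, af, ai, bc, bd, ce, df, dg, dh, eh

giving chain groups C_0 ≅ Z^9, C_1 ≅ Z^10.

∂_1: C_1 → C_0 maps an edge to its endpoints' difference, ∂[p,q] = q − p. For instance
  ∂dg = g − d.
The resulting 9×10 matrix has rank 8, and its Smith normal form has invariant factors (1,1,1,1,1,1,1,1).

Now H_k = ker ∂_k / im ∂_{k+1}, so:

  H_1: rank ker ∂_1 − rank ∂_2 = (10 − 8) − 0 = 2, and there is no ∂_2, so H_1 = Z^2.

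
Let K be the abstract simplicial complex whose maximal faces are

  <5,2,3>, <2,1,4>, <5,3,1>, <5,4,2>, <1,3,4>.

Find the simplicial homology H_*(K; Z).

H_0 ≅ Z,  H_1 ≅ Z,  H_2 = 0.

K has 5 vertices, 10 edges, 5 triangles.
rank ∂_0 = 0, rank ∂_1 = 4 ⇒ b_0 = 5 − 0 − 4 = 1; all invariant factors of ∂_1 are 1 so no torsion. So H_0 = Z.
rank ∂_1 = 4, rank ∂_2 = 5 ⇒ b_1 = 10 − 4 − 5 = 1; all invariant factors of ∂_2 are 1 so no torsion. So H_1 = Z.
rank ∂_2 = 5, rank ∂_3 = 0 ⇒ b_2 = 5 − 5 − 0 = 0. So H_2 = 0.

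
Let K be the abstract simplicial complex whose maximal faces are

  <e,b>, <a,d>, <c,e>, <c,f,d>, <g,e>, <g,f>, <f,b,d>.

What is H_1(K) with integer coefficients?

We work with the vertex ordering a < b < c < d < e < f < g. The simplices of K, each written with vertices in increasing order, are:

  0-simplices (7): a, b, c, d, e, f, g
  1-simplices (10): ad, bd, be, bf, cd, ce, cf, df, eg, fg
  2-simplices (2): bdf, cdf

giving chain groups C_0 ≅ Z^7, C_1 ≅ Z^10, C_2 ≅ Z^2.

∂_1: C_1 → C_0 maps an edge to its endpoints' difference, ∂[p,q] = q − p. For instance
  ∂be = e − b.
The 7×10 boundary matrix has rank 6 and Smith normal form diag(1,1,1,1,1,1).

The boundary map ∂_2: C_2 → C_1 acts by ∂[p,q,r] = [q,r] − [p,r] + [p,q]. For instance
  ∂bdf = df − bf + bd,
  ∂cdf = df − cf + cd.
The resulting 10×2 matrix has rank 2, and its Smith normal form has invariant factors (1,1).

From H_k ≅ ker(∂_k) / im(∂_{k+1}) we obtain:

  H_1: rank ker ∂_1 − rank ∂_2 = (10 − 6) − 2 = 2, and the invariant factors of ∂_2 are all 1, so H_1 ≅ Z^2.

H_1 ≅ Z^2.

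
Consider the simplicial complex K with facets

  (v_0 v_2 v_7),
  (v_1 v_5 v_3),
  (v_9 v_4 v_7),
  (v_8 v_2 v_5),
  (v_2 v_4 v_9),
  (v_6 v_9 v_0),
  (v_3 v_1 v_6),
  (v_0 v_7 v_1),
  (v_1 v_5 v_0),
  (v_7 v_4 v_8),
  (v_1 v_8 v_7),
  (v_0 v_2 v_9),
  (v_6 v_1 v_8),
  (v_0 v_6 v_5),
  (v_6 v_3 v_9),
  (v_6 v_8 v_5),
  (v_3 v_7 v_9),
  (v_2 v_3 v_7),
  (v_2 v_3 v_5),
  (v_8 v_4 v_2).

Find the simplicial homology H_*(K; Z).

H_0 = Z,  H_1 = Z ⊕ Z_2,  H_2 = 0.

K has 10 vertices, 30 edges, 20 triangles.
rank ∂_0 = 0, rank ∂_1 = 9 ⇒ b_0 = 10 − 0 − 9 = 1; all invariant factors of ∂_1 are 1 so no torsion. So H_0 ≅ Z.
rank ∂_1 = 9, rank ∂_2 = 20 ⇒ b_1 = 30 − 9 − 20 = 1; ∂_2 has invariant factor(s) [2] giving torsion. So H_1 ≅ Z ⊕ Z_2.
rank ∂_2 = 20, rank ∂_3 = 0 ⇒ b_2 = 20 − 20 − 0 = 0. So H_2 ≅ 0.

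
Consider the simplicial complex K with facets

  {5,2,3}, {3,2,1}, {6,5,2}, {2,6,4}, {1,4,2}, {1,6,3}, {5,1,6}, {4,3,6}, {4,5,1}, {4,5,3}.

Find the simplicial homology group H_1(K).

Take the total order 1 < 2 < 3 < 4 < 5 < 6 on the vertex set. Then K (dimension 2) consists of the simplices:

  0-simplices (6): [1], [2], [3], [4], [5], [6]
  1-simplices (15): [1,2], [1,3], [1,4], [1,5], [1,6], [2,3], [2,4], [2,5], [2,6], [3,4], [3,5], [3,6], [4,5], [4,6], [5,6]
  2-simplices (10): [1,2,3], [1,2,4], [1,3,6], [1,4,5], [1,5,6], [2,3,5], [2,4,6], [2,5,6], [3,4,5], [3,4,6]

Hence C_0 ≅ Z^6, C_1 ≅ Z^15, C_2 ≅ Z^10.

Boundary ∂_1: C_1 → C_0 sends each edge [p,q] (with p < q) to q − p. For instance
  ∂[4,5] = [5] − [4].
As a 6×15 matrix over Z this has rank 5, with invariant factors (1,1,1,1,1).

The boundary map ∂_2: C_2 → C_1 sends each 2-simplex [p,q,r] to [q,r] − [p,r] + [p,q]. For instance
  ∂[1,3,6] = [3,6] − [1,6] + [1,3],
  ∂[2,4,6] = [4,6] − [2,6] + [2,4].
The resulting 15×10 matrix has rank 10, and its Smith normal form has invariant factors (1,1,1,1,1,1,1,1,1,2).

Now H_k = ker ∂_k / im ∂_{k+1}, so:

  H_1: rank ker ∂_1 − rank ∂_2 = (15 − 5) − 10 = 0, and ∂_2 has invariant factor 2 > 1, so H_1 ≅ Z/2Z.

H_1 = Z/2Z.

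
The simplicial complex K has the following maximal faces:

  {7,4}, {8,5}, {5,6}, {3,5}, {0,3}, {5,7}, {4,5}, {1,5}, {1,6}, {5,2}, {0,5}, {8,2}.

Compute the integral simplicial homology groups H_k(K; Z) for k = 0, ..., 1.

H_0 = Z,  H_1 = Z^4.

We work with the vertex ordering 0 < 1 < 2 < 3 < 4 < 5 < 6 < 7 < 8. The simplices of K, each written with vertices in increasing order, are:

  0-simplices (9): [0], [1], [2], [3], [4], [5], [6], [7], [8]
  1-simplices (12): [0,3], [0,5], [1,5], [1,6], [2,5], [2,8], [3,5], [4,5], [4,7], [5,6], [5,7], [5,8]

so the chain groups are C_0 ≅ Z^9, C_1 ≅ Z^12.

The boundary map ∂_1: C_1 → C_0 is given by ∂[p,q] = [q] − [p]. For instance
  ∂[1,6] = [6] − [1].
The resulting 9×12 matrix has rank 8, and its Smith normal form has invariant factors (1,1,1,1,1,1,1,1).

Computing H_k = (kernel of ∂_k) / (image of ∂_{k+1}):

  H_0: rank C_0 − rank ∂_1 = 9 − 8 = 1, and the invariant factors of ∂_1 are all 1, so H_0 = Z.
  H_1: rank ker ∂_1 − rank ∂_2 = (12 − 8) − 0 = 4, and there is no ∂_2, so H_1 = Z^4.

(K is a triangulation of a wedge of 4 circles.)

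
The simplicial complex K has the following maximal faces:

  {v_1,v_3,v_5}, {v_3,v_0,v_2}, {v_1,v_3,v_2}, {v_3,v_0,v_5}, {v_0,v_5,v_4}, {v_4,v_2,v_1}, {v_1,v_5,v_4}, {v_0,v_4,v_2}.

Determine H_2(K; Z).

We work with the vertex ordering v_0 < v_1 < v_2 < v_3 < v_4 < v_5. The simplices of K, each written with vertices in increasing order, are:

  0-simplices (6): [v_0], [v_1], [v_2], [v_3], [v_4], [v_5]
  1-simplices (12): [v_0,v_2], [v_0,v_3], [v_0,v_4], [v_0,v_5], [v_1,v_2], [v_1,v_3], [v_1,v_4], [v_1,v_5], [v_2,v_3], [v_2,v_4], [v_3,v_5], [v_4,v_5]
  2-simplices (8): [v_0,v_2,v_3], [v_0,v_2,v_4], [v_0,v_3,v_5], [v_0,v_4,v_5], [v_1,v_2,v_3], [v_1,v_2,v_4], [v_1,v_3,v_5], [v_1,v_4,v_5]

Hence C_0 ≅ Z^6, C_1 ≅ Z^12, C_2 ≅ Z^8.

Boundary ∂_1: C_1 → C_0 sends each edge [p,q] (with p < q) to q − p. For instance
  ∂[v_1,v_4] = [v_4] − [v_1].
As a 6×12 matrix over Z this has rank 5, with invariant factors (1,1,1,1,1).

Boundary ∂_2: C_2 → C_1 maps a triangle to the signed sum of its edges. For instance
  ∂[v_1,v_3,v_5] = [v_3,v_5] − [v_1,v_5] + [v_1,v_3],
  ∂[v_1,v_2,v_4] = [v_2,v_4] − [v_1,v_4] + [v_1,v_2].
The resulting 12×8 matrix has rank 7, and its Smith normal form has invariant factors (1,1,1,1,1,1,1).

From H_k ≅ ker(∂_k) / im(∂_{k+1}) we obtain:

  H_2: rank ker ∂_2 − rank ∂_3 = (8 − 7) − 0 = 1, and there is no ∂_3, so H_2 ≅ Z.

H_2 = Z.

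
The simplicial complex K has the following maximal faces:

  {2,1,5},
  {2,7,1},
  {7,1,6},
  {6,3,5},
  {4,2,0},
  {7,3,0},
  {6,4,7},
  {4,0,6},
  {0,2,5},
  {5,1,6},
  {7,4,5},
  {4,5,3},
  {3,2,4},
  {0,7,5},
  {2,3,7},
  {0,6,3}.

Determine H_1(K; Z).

H_1 ≅ Z^2.

We work with the vertex ordering 0 < 1 < 2 < 3 < 4 < 5 < 6 < 7. The simplices of K, each written with vertices in increasing order, are:

  0-simplices (8): [0], [1], [2], [3], [4], [5], [6], [7]
  1-simplices (24): (24 of them)
  2-simplices (16): [0,2,4], [0,2,5], [0,3,6], [0,3,7], [0,4,6], [0,5,7], [1,2,5], [1,2,7], [1,5,6], [1,6,7], [2,3,4], [2,3,7], [3,4,5], [3,5,6], [4,5,7], [4,6,7]

so the chain groups are C_0 ≅ Z^8, C_1 ≅ Z^24, C_2 ≅ Z^16.

Boundary ∂_1: C_1 → C_0 maps an edge to its endpoints' difference, ∂[p,q] = q − p.
As a 8×24 matrix over Z this has rank 7, with invariant factors (1,1,1,1,1,1,1).

The boundary map ∂_2: C_2 → C_1 sends each 2-simplex [p,q,r] to [q,r] − [p,r] + [p,q]. For instance
  ∂[4,6,7] = [6,7] − [4,7] + [4,6],
  ∂[0,2,4] = [2,4] − [0,4] + [0,2].
The 24×16 boundary matrix has rank 15 and Smith normal form diag(1,1,1,1,1,1,1,1,1,1,1,1,1,1,1).

From H_k ≅ ker(∂_k) / im(∂_{k+1}) we obtain:

  H_1: rank ker ∂_1 − rank ∂_2 = (24 − 7) − 15 = 2, and the invariant factors of ∂_2 are all 1, so H_1 = Z^2.

(K is a triangulation of the torus T^2.)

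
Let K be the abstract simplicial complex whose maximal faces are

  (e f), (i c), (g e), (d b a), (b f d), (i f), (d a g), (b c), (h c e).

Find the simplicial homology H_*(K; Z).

Take the total order a < b < c < d < e < f < g < h < i on the vertex set. Then K (dimension 2) consists of the simplices:

  0-simplices (9): a, b, c, d, e, f, g, h, i
  1-simplices (15): ab, ad, ag, bc, bd, bf, ce, ch, ci, df, dg, ef, eg, eh, fi
  2-simplices (4): abd, adg, bdf, ceh

Hence C_0 ≅ Z^9, C_1 ≅ Z^15, C_2 ≅ Z^4.

The boundary map ∂_1: C_1 → C_0 sends each edge [p,q] (with p < q) to q − p. For instance
  ∂df = f − d.
As a 9×15 matrix over Z this has rank 8, with invariant factors (1,1,1,1,1,1,1,1).

∂_2: C_2 → C_1 acts by ∂[p,q,r] = [q,r] − [p,r] + [p,q]. For instance
  ∂bdf = df − bf + bd,
  ∂adg = dg − ag + ad.
This gives a 15×4 integer matrix of rank 4; reducing to Smith normal form yields diagonal entries (1,1,1,1).

Now H_k = ker ∂_k / im ∂_{k+1}, so:

  H_0: rank C_0 − rank ∂_1 = 9 − 8 = 1, and the invariant factors of ∂_1 are all 1, so H_0 ≅ Z.
  H_1: rank ker ∂_1 − rank ∂_2 = (15 − 8) − 4 = 3, and the invariant factors of ∂_2 are all 1, so H_1 ≅ Z^3.
  H_2: rank ker ∂_2 − rank ∂_3 = (4 − 4) − 0 = 0, and there is no ∂_3, so H_2 ≅ 0.

H_0 ≅ Z,  H_1 ≅ Z^3,  H_2 = 0.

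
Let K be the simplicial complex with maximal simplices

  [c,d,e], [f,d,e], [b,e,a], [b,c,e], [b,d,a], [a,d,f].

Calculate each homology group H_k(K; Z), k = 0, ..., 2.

H_0 ≅ Z,  H_1 ≅ Z,  H_2 = 0.

Fix the vertex order a < b < c < d < e < f and write every simplex with vertices in increasing order. Then dim K = 2 and the simplices of K are:

  0-simplices (6): a, b, c, d, e, f
  1-simplices (12): ab, ad, ae, af, bc, bd, be, cd, ce, de, df, ef
  2-simplices (6): abd, abe, adf, bce, cde, def

giving chain groups C_0 ≅ Z^6, C_1 ≅ Z^12, C_2 ≅ Z^6.

The boundary map ∂_1: C_1 → C_0 sends each edge [p,q] (with p < q) to q − p. For instance
  ∂ad = d − a.
The 6×12 boundary matrix has rank 5 and Smith normal form diag(1,1,1,1,1).

Boundary ∂_2: C_2 → C_1 sends each 2-simplex [p,q,r] to [q,r] − [p,r] + [p,q]. For instance
  ∂bce = ce − be + bc,
  ∂cde = de − ce + cd.
The 12×6 boundary matrix has rank 6 and Smith normal form diag(1,1,1,1,1,1).

Reading off H_k = ker ∂_k / im ∂_{k+1}:

  H_0: rank C_0 − rank ∂_1 = 6 − 5 = 1, and the invariant factors of ∂_1 are all 1, so H_0 = Z.
  H_1: rank ker ∂_1 − rank ∂_2 = (12 − 5) − 6 = 1, and the invariant factors of ∂_2 are all 1, so H_1 = Z.
  H_2: rank ker ∂_2 − rank ∂_3 = (6 − 6) − 0 = 0, and there is no ∂_3, so H_2 = 0.

As a check, the Euler characteristic is 6 − 12 + 6 = 0, which agrees with 1 − 1 + 0 = 0.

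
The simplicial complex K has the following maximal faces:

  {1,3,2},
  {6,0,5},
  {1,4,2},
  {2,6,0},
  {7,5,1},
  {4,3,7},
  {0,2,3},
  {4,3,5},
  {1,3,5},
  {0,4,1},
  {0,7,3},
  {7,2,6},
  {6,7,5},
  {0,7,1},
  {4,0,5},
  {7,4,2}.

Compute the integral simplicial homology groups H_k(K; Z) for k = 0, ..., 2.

H_0 ≅ Z,  H_1 ≅ Z^2,  H_2 ≅ Z.

Fix the vertex order 0 < 1 < 2 < 3 < 4 < 5 < 6 < 7 and write every simplex with vertices in increasing order. Then dim K = 2 and the simplices of K are:

  0-simplices (8): [0], [1], [2], [3], [4], [5], [6], [7]
  1-simplices (24): (24 of them)
  2-simplices (16): [0,1,4], [0,1,7], [0,2,3], [0,2,6], [0,3,7], [0,4,5], [0,5,6], [1,2,3], [1,2,4], [1,3,5], [1,5,7], [2,4,7], [2,6,7], [3,4,5], [3,4,7], [5,6,7]

so the chain groups are C_0 ≅ Z^8, C_1 ≅ Z^24, C_2 ≅ Z^16.

The boundary map ∂_1: C_1 → C_0 maps an edge to its endpoints' difference, ∂[p,q] = q − p. For instance
  ∂[1,4] = [4] − [1].
The 8×24 boundary matrix has rank 7 and Smith normal form diag(1,1,1,1,1,1,1).

∂_2: C_2 → C_1 acts by ∂[p,q,r] = [q,r] − [p,r] + [p,q]. For instance
  ∂[3,4,5] = [4,5] − [3,5] + [3,4],
  ∂[2,6,7] = [6,7] − [2,7] + [2,6].
As a 24×16 matrix over Z this has rank 15, with invariant factors (1,1,1,1,1,1,1,1,1,1,1,1,1,1,1).

Reading off H_k = ker ∂_k / im ∂_{k+1}:

  H_0: rank C_0 − rank ∂_1 = 8 − 7 = 1, and the invariant factors of ∂_1 are all 1, so H_0 = Z.
  H_1: rank ker ∂_1 − rank ∂_2 = (24 − 7) − 15 = 2, and the invariant factors of ∂_2 are all 1, so H_1 = Z^2.
  H_2: rank ker ∂_2 − rank ∂_3 = (16 − 15) − 0 = 1, and there is no ∂_3, so H_2 = Z.

(K is a triangulation of the torus T^2.)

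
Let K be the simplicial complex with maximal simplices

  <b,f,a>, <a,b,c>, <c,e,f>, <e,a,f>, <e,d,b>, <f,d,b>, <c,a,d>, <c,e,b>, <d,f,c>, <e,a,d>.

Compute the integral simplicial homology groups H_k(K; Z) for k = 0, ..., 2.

We work with the vertex ordering a < b < c < d < e < f. The simplices of K, each written with vertices in increasing order, are:

  0-simplices (6): a, b, c, d, e, f
  1-simplices (15): ab, ac, ad, ae, af, bc, bd, be, bf, cd, ce, cf, de, df, ef
  2-simplices (10): abc, abf, acd, ade, aef, bce, bde, bdf, cdf, cef

giving chain groups C_0 ≅ Z^6, C_1 ≅ Z^15, C_2 ≅ Z^10.

The boundary map ∂_1: C_1 → C_0 maps an edge to its endpoints' difference, ∂[p,q] = q − p. For instance
  ∂cd = d − c.
The resulting 6×15 matrix has rank 5, and its Smith normal form has invariant factors (1,1,1,1,1).

Boundary ∂_2: C_2 → C_1 acts by ∂[p,q,r] = [q,r] − [p,r] + [p,q]. For instance
  ∂aef = ef − af + ae,
  ∂cef = ef − cf + ce.
This gives a 15×10 integer matrix of rank 10; reducing to Smith normal form yields diagonal entries (1,1,1,1,1,1,1,1,1,2).

Computing H_k = (kernel of ∂_k) / (image of ∂_{k+1}):

  H_0: rank C_0 − rank ∂_1 = 6 − 5 = 1, and the invariant factors of ∂_1 are all 1, so H_0 = Z.
  H_1: rank ker ∂_1 − rank ∂_2 = (15 − 5) − 10 = 0, and ∂_2 has invariant factor 2 > 1, so H_1 = Z/2Z.
  H_2: rank ker ∂_2 − rank ∂_3 = (10 − 10) − 0 = 0, and there is no ∂_3, so H_2 = 0.

As a check, the Euler characteristic is 6 − 15 + 10 = 1, which agrees with 1 − 0 + 0 = 1.

H_0 = Z,  H_1 = Z/2Z,  H_2 = 0.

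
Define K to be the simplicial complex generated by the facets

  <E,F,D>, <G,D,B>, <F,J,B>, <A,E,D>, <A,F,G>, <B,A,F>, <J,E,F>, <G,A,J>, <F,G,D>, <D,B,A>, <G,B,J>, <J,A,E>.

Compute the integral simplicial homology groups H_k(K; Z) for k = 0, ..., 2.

H_0 = Z,  H_1 = Z/2,  H_2 = 0.

Order the vertices as A < B < D < E < F < G < J. Listing each simplex with vertices in this order, K has dimension 2 with simplices:

  0-simplices (7): A, B, D, E, F, G, J
  1-simplices (18): AB, AD, AE, AF, AG, AJ, BD, BF, BG, BJ, DE, DF, DG, EF, EJ, FG, FJ, GJ
  2-simplices (12): ABD, ABF, ADE, AEJ, AFG, AGJ, BDG, BFJ, BGJ, DEF, DFG, EFJ

Hence C_0 ≅ Z^7, C_1 ≅ Z^18, C_2 ≅ Z^12.

Boundary ∂_1: C_1 → C_0 sends each edge [p,q] (with p < q) to q − p.
This gives a 7×18 integer matrix of rank 6; reducing to Smith normal form yields diagonal entries (1,1,1,1,1,1).

The boundary map ∂_2: C_2 → C_1 sends each 2-simplex [p,q,r] to [q,r] − [p,r] + [p,q]. For instance
  ∂AEJ = EJ − AJ + AE,
  ∂ADE = DE − AE + AD.
This gives a 18×12 integer matrix of rank 12; reducing to Smith normal form yields diagonal entries (1,1,1,1,1,1,1,1,1,1,1,2).

Reading off H_k = ker ∂_k / im ∂_{k+1}:

  H_0: rank C_0 − rank ∂_1 = 7 − 6 = 1, and the invariant factors of ∂_1 are all 1, so H_0 ≅ Z.
  H_1: rank ker ∂_1 − rank ∂_2 = (18 − 6) − 12 = 0, and ∂_2 has invariant factor 2 > 1, so H_1 ≅ Z/2.
  H_2: rank ker ∂_2 − rank ∂_3 = (12 − 12) − 0 = 0, and there is no ∂_3, so H_2 ≅ 0.

As a check, the Euler characteristic is 7 − 18 + 12 = 1, which agrees with 1 − 0 + 0 = 1.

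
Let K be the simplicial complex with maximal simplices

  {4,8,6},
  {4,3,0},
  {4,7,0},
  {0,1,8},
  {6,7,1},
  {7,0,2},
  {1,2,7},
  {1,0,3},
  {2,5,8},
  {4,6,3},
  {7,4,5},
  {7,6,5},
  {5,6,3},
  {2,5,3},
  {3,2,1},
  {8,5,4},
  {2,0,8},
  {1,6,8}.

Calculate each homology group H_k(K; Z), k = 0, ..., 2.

Take the total order 0 < 1 < 2 < 3 < 4 < 5 < 6 < 7 < 8 on the vertex set. Then K (dimension 2) consists of the simplices:

  0-simplices (9): [0], [1], [2], [3], [4], [5], [6], [7], [8]
  1-simplices (27): (27 of them)
  2-simplices (18): [0,1,3], [0,1,8], [0,2,7], [0,2,8], [0,3,4], [0,4,7], [1,2,3], [1,2,7], [1,6,7], [1,6,8], [2,3,5], [2,5,8], [3,4,6], [3,5,6], [4,5,7], [4,5,8], [4,6,8], [5,6,7]

Hence C_0 ≅ Z^9, C_1 ≅ Z^27, C_2 ≅ Z^18.

∂_1: C_1 → C_0 sends each edge [p,q] (with p < q) to q − p. For instance
  ∂[5,8] = [8] − [5].
This gives a 9×27 integer matrix of rank 8; reducing to Smith normal form yields diagonal entries (1,1,1,1,1,1,1,1).

Boundary ∂_2: C_2 → C_1 acts by ∂[p,q,r] = [q,r] − [p,r] + [p,q]. For instance
  ∂[4,5,8] = [5,8] − [4,8] + [4,5],
  ∂[1,2,7] = [2,7] − [1,7] + [1,2].
As a 27×18 matrix over Z this has rank 18, with invariant factors (1,1,1,1,1,1,1,1,1,1,1,1,1,1,1,1,1,2).

Computing H_k = (kernel of ∂_k) / (image of ∂_{k+1}):

  H_0: rank C_0 − rank ∂_1 = 9 − 8 = 1, and the invariant factors of ∂_1 are all 1, so H_0 = Z.
  H_1: rank ker ∂_1 − rank ∂_2 = (27 − 8) − 18 = 1, and ∂_2 has invariant factor 2 > 1, so H_1 = Z ⊕ Z/2.
  H_2: rank ker ∂_2 − rank ∂_3 = (18 − 18) − 0 = 0, and there is no ∂_3, so H_2 = 0.

H_0 = Z,  H_1 = Z ⊕ Z/2,  H_2 = 0.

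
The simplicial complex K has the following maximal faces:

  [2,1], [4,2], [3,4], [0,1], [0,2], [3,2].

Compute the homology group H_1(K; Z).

H_1 = Z^2.

Take the total order 0 < 1 < 2 < 3 < 4 on the vertex set. Then K (dimension 1) consists of the simplices:

  0-simplices (5): [0], [1], [2], [3], [4]
  1-simplices (6): [0,1], [0,2], [1,2], [2,3], [2,4], [3,4]

giving chain groups C_0 ≅ Z^5, C_1 ≅ Z^6.

The boundary map ∂_1: C_1 → C_0 maps an edge to its endpoints' difference, ∂[p,q] = q − p.
As a 5×6 matrix over Z this has rank 4, with invariant factors (1,1,1,1).

Reading off H_k = ker ∂_k / im ∂_{k+1}:

  H_1: rank ker ∂_1 − rank ∂_2 = (6 − 4) − 0 = 2, and there is no ∂_2, so H_1 = Z^2.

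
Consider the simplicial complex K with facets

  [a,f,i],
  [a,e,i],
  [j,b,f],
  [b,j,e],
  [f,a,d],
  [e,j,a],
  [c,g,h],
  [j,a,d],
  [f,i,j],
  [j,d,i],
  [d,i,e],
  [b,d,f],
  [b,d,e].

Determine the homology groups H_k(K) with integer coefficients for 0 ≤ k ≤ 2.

H_0 ≅ Z^2,  H_1 ≅ Z/2Z,  H_2 = 0.

Order the vertices as a < b < c < d < e < f < g < h < i < j. Listing each simplex with vertices in this order, K has dimension 2 with simplices:

  0-simplices (10): a, b, c, d, e, f, g, h, i, j
  1-simplices (21): ad, ae, af, ai, aj, bd, be, bf, bj, cg, ch, de, df, di, dj, ei, ej, fi, fj, gh, ij
  2-simplices (13): adf, adj, aei, aej, afi, bde, bdf, bej, bfj, cgh, dei, dij, fij

giving chain groups C_0 ≅ Z^10, C_1 ≅ Z^21, C_2 ≅ Z^13.

Boundary ∂_1: C_1 → C_0 maps an edge to its endpoints' difference, ∂[p,q] = q − p.
This gives a 10×21 integer matrix of rank 8; reducing to Smith normal form yields diagonal entries (1,1,1,1,1,1,1,1).

∂_2: C_2 → C_1 sends each 2-simplex [p,q,r] to [q,r] − [p,r] + [p,q]. For instance
  ∂cgh = gh − ch + cg,
  ∂dei = ei − di + de.
This gives a 21×13 integer matrix of rank 13; reducing to Smith normal form yields diagonal entries (1,1,1,1,1,1,1,1,1,1,1,1,2).

Reading off H_k = ker ∂_k / im ∂_{k+1}:

  H_0: rank C_0 − rank ∂_1 = 10 − 8 = 2, and the invariant factors of ∂_1 are all 1, so H_0 ≅ Z^2.
  H_1: rank ker ∂_1 − rank ∂_2 = (21 − 8) − 13 = 0, and ∂_2 has invariant factor 2 > 1, so H_1 ≅ Z/2Z.
  H_2: rank ker ∂_2 − rank ∂_3 = (13 − 13) − 0 = 0, and there is no ∂_3, so H_2 ≅ 0.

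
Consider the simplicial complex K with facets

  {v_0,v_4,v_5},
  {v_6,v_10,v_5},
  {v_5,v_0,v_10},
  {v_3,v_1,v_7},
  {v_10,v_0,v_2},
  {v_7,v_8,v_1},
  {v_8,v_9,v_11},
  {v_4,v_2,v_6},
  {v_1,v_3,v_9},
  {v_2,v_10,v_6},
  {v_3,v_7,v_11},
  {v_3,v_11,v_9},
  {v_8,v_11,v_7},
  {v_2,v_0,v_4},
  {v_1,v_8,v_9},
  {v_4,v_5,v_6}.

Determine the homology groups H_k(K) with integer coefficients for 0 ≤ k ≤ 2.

We work with the vertex ordering v_0 < v_1 < v_2 < v_3 < v_4 < v_5 < v_6 < v_7 < v_8 < v_9 < v_10 < v_11. The simplices of K, each written with vertices in increasing order, are:

  0-simplices (12): [v_0], [v_1], [v_2], [v_3], [v_4], [v_5], [v_6], [v_7], [v_8], [v_9], [v_10], [v_11]
  1-simplices (24): (24 of them)
  2-simplices (16): (16 of them)

giving chain groups C_0 ≅ Z^12, C_1 ≅ Z^24, C_2 ≅ Z^16.

Boundary ∂_1: C_1 → C_0 maps an edge to its endpoints' difference, ∂[p,q] = q − p. For instance
  ∂[v_0,v_5] = [v_5] − [v_0].
The 12×24 boundary matrix has rank 10 and Smith normal form diag(1,1,1,1,1,1,1,1,1,1).

∂_2: C_2 → C_1 acts by ∂[p,q,r] = [q,r] − [p,r] + [p,q]. For instance
  ∂[v_4,v_5,v_6] = [v_5,v_6] − [v_4,v_6] + [v_4,v_5],
  ∂[v_0,v_5,v_10] = [v_5,v_10] − [v_0,v_10] + [v_0,v_5].
This gives a 24×16 integer matrix of rank 14; reducing to Smith normal form yields diagonal entries (1,1,1,1,1,1,1,1,1,1,1,1,1,1).

Reading off H_k = ker ∂_k / im ∂_{k+1}:

  H_0: rank C_0 − rank ∂_1 = 12 − 10 = 2, and the invariant factors of ∂_1 are all 1, so H_0 ≅ Z^2.
  H_1: rank ker ∂_1 − rank ∂_2 = (24 − 10) − 14 = 0, and the invariant factors of ∂_2 are all 1, so H_1 ≅ 0.
  H_2: rank ker ∂_2 − rank ∂_3 = (16 − 14) − 0 = 2, and there is no ∂_3, so H_2 ≅ Z^2.

As a check, the Euler characteristic is 12 − 24 + 16 = 4, which agrees with 2 − 0 + 2 = 4.

H_0 ≅ Z^2,  H_1 = 0,  H_2 ≅ Z^2.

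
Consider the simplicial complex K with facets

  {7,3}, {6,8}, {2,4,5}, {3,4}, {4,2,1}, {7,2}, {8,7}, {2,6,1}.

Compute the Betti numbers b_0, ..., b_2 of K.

b_0 = 1, b_1 = 2, b_2 = 0.

Order the vertices as 1 < 2 < 3 < 4 < 5 < 6 < 7 < 8. Listing each simplex with vertices in this order, K has dimension 2 with simplices:

  0-simplices (8): [1], [2], [3], [4], [5], [6], [7], [8]
  1-simplices (12): [1,2], [1,4], [1,6], [2,4], [2,5], [2,6], [2,7], [3,4], [3,7], [4,5], [6,8], [7,8]
  2-simplices (3): [1,2,4], [1,2,6], [2,4,5]

Hence C_0 ≅ Z^8, C_1 ≅ Z^12, C_2 ≅ Z^3.

∂_1: C_1 → C_0 maps an edge to its endpoints' difference, ∂[p,q] = q − p.
This gives a 8×12 integer matrix of rank 7; reducing to Smith normal form yields diagonal entries (1,1,1,1,1,1,1).

∂_2: C_2 → C_1 maps a triangle to the signed sum of its edges. For instance
  ∂[1,2,4] = [2,4] − [1,4] + [1,2],
  ∂[2,4,5] = [4,5] − [2,5] + [2,4].
The resulting 12×3 matrix has rank 3, and its Smith normal form has invariant factors (1,1,1).

Now H_k = ker ∂_k / im ∂_{k+1}, so:

  H_0: rank C_0 − rank ∂_1 = 8 − 7 = 1, and the invariant factors of ∂_1 are all 1, so H_0 = Z.
  H_1: rank ker ∂_1 − rank ∂_2 = (12 − 7) − 3 = 2, and the invariant factors of ∂_2 are all 1, so H_1 = Z^2.
  H_2: rank ker ∂_2 − rank ∂_3 = (3 − 3) − 0 = 0, and there is no ∂_3, so H_2 = 0.

Hence the Betti numbers are b_0 = 1, b_1 = 2, b_2 = 0.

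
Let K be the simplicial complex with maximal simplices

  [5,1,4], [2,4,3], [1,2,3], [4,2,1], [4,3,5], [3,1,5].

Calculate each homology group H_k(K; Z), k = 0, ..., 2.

H_0 = Z,  H_1 = 0,  H_2 = Z.

We work with the vertex ordering 1 < 2 < 3 < 4 < 5. The simplices of K, each written with vertices in increasing order, are:

  0-simplices (5): [1], [2], [3], [4], [5]
  1-simplices (9): [1,2], [1,3], [1,4], [1,5], [2,3], [2,4], [3,4], [3,5], [4,5]
  2-simplices (6): [1,2,3], [1,2,4], [1,3,5], [1,4,5], [2,3,4], [3,4,5]

Hence C_0 ≅ Z^5, C_1 ≅ Z^9, C_2 ≅ Z^6.

Boundary ∂_1: C_1 → C_0 is given by ∂[p,q] = [q] − [p].
This gives a 5×9 integer matrix of rank 4; reducing to Smith normal form yields diagonal entries (1,1,1,1).

∂_2: C_2 → C_1 sends each 2-simplex [p,q,r] to [q,r] − [p,r] + [p,q]. For instance
  ∂[1,2,3] = [2,3] − [1,3] + [1,2],
  ∂[1,2,4] = [2,4] − [1,4] + [1,2].
The resulting 9×6 matrix has rank 5, and its Smith normal form has invariant factors (1,1,1,1,1).

Computing H_k = (kernel of ∂_k) / (image of ∂_{k+1}):

  H_0: rank C_0 − rank ∂_1 = 5 − 4 = 1, and the invariant factors of ∂_1 are all 1, so H_0 ≅ Z.
  H_1: rank ker ∂_1 − rank ∂_2 = (9 − 4) − 5 = 0, and the invariant factors of ∂_2 are all 1, so H_1 ≅ 0.
  H_2: rank ker ∂_2 − rank ∂_3 = (6 − 5) − 0 = 1, and there is no ∂_3, so H_2 ≅ Z.

As a check, the Euler characteristic is 5 − 9 + 6 = 2, which agrees with 1 − 0 + 1 = 2.
(K is a triangulation of the 2-sphere S^2.)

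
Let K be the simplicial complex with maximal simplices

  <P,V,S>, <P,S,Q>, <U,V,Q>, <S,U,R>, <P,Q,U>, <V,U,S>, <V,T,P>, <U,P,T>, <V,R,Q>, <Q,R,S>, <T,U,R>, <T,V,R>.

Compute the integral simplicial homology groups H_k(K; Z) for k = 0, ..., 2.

Take the total order P < Q < R < S < T < U < V on the vertex set. Then K (dimension 2) consists of the simplices:

  0-simplices (7): P, Q, R, S, T, U, V
  1-simplices (18): PQ, PS, PT, PU, PV, QR, QS, QU, QV, RS, RT, RU, RV, SU, SV, TU, TV, UV
  2-simplices (12): PQS, PQU, PSV, PTU, PTV, QRS, QRV, QUV, RSU, RTU, RTV, SUV

Hence C_0 ≅ Z^7, C_1 ≅ Z^18, C_2 ≅ Z^12.

The boundary map ∂_1: C_1 → C_0 sends each edge [p,q] (with p < q) to q − p. For instance
  ∂QU = U − Q.
The 7×18 boundary matrix has rank 6 and Smith normal form diag(1,1,1,1,1,1).

Boundary ∂_2: C_2 → C_1 sends each 2-simplex [p,q,r] to [q,r] − [p,r] + [p,q]. For instance
  ∂PTV = TV − PV + PT,
  ∂RTV = TV − RV + RT.
As a 18×12 matrix over Z this has rank 12, with invariant factors (1,1,1,1,1,1,1,1,1,1,1,2).

From H_k ≅ ker(∂_k) / im(∂_{k+1}) we obtain:

  H_0: rank C_0 − rank ∂_1 = 7 − 6 = 1, and the invariant factors of ∂_1 are all 1, so H_0 ≅ Z.
  H_1: rank ker ∂_1 − rank ∂_2 = (18 − 6) − 12 = 0, and ∂_2 has invariant factor 2 > 1, so H_1 ≅ Z/2.
  H_2: rank ker ∂_2 − rank ∂_3 = (12 − 12) − 0 = 0, and there is no ∂_3, so H_2 ≅ 0.

H_0 = Z,  H_1 = Z/2,  H_2 = 0.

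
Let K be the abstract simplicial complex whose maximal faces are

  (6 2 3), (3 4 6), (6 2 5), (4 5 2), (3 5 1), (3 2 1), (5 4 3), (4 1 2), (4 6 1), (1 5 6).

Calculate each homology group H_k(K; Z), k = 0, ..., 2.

Take the total order 1 < 2 < 3 < 4 < 5 < 6 on the vertex set. Then K (dimension 2) consists of the simplices:

  0-simplices (6): [1], [2], [3], [4], [5], [6]
  1-simplices (15): [1,2], [1,3], [1,4], [1,5], [1,6], [2,3], [2,4], [2,5], [2,6], [3,4], [3,5], [3,6], [4,5], [4,6], [5,6]
  2-simplices (10): [1,2,3], [1,2,4], [1,3,5], [1,4,6], [1,5,6], [2,3,6], [2,4,5], [2,5,6], [3,4,5], [3,4,6]

giving chain groups C_0 ≅ Z^6, C_1 ≅ Z^15, C_2 ≅ Z^10.

∂_1: C_1 → C_0 maps an edge to its endpoints' difference, ∂[p,q] = q − p. For instance
  ∂[1,4] = [4] − [1].
The resulting 6×15 matrix has rank 5, and its Smith normal form has invariant factors (1,1,1,1,1).

Boundary ∂_2: C_2 → C_1 maps a triangle to the signed sum of its edges. For instance
  ∂[1,4,6] = [4,6] − [1,6] + [1,4],
  ∂[1,2,3] = [2,3] − [1,3] + [1,2].
The resulting 15×10 matrix has rank 10, and its Smith normal form has invariant factors (1,1,1,1,1,1,1,1,1,2).

Reading off H_k = ker ∂_k / im ∂_{k+1}:

  H_0: rank C_0 − rank ∂_1 = 6 − 5 = 1, and the invariant factors of ∂_1 are all 1, so H_0 ≅ Z.
  H_1: rank ker ∂_1 − rank ∂_2 = (15 − 5) − 10 = 0, and ∂_2 has invariant factor 2 > 1, so H_1 ≅ Z/2Z.
  H_2: rank ker ∂_2 − rank ∂_3 = (10 − 10) − 0 = 0, and there is no ∂_3, so H_2 ≅ 0.

H_0 = Z,  H_1 = Z/2Z,  H_2 = 0.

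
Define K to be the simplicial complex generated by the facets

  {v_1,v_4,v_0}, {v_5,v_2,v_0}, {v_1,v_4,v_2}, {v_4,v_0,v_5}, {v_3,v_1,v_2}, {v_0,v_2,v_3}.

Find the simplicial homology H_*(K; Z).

Fix the vertex order v_0 < v_1 < v_2 < v_3 < v_4 < v_5 and write every simplex with vertices in increasing order. Then dim K = 2 and the simplices of K are:

  0-simplices (6): [v_0], [v_1], [v_2], [v_3], [v_4], [v_5]
  1-simplices (12): [v_0,v_1], [v_0,v_2], [v_0,v_3], [v_0,v_4], [v_0,v_5], [v_1,v_2], [v_1,v_3], [v_1,v_4], [v_2,v_3], [v_2,v_4], [v_2,v_5], [v_4,v_5]
  2-simplices (6): [v_0,v_1,v_4], [v_0,v_2,v_3], [v_0,v_2,v_5], [v_0,v_4,v_5], [v_1,v_2,v_3], [v_1,v_2,v_4]

Hence C_0 ≅ Z^6, C_1 ≅ Z^12, C_2 ≅ Z^6.

Boundary ∂_1: C_1 → C_0 maps an edge to its endpoints' difference, ∂[p,q] = q − p.
The resulting 6×12 matrix has rank 5, and its Smith normal form has invariant factors (1,1,1,1,1).

∂_2: C_2 → C_1 maps a triangle to the signed sum of its edges. For instance
  ∂[v_0,v_4,v_5] = [v_4,v_5] − [v_0,v_5] + [v_0,v_4],
  ∂[v_0,v_2,v_3] = [v_2,v_3] − [v_0,v_3] + [v_0,v_2].
As a 12×6 matrix over Z this has rank 6, with invariant factors (1,1,1,1,1,1).

Computing H_k = (kernel of ∂_k) / (image of ∂_{k+1}):

  H_0: rank C_0 − rank ∂_1 = 6 − 5 = 1, and the invariant factors of ∂_1 are all 1, so H_0 = Z.
  H_1: rank ker ∂_1 − rank ∂_2 = (12 − 5) − 6 = 1, and the invariant factors of ∂_2 are all 1, so H_1 = Z.
  H_2: rank ker ∂_2 − rank ∂_3 = (6 − 6) − 0 = 0, and there is no ∂_3, so H_2 = 0.

As a check, the Euler characteristic is 6 − 12 + 6 = 0, which agrees with 1 − 1 + 0 = 0.

H_0 = Z,  H_1 = Z,  H_2 = 0.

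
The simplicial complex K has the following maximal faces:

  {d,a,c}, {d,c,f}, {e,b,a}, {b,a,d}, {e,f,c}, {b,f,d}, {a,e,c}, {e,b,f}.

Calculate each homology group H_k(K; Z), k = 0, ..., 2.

H_0 = Z,  H_1 = 0,  H_2 = Z.

We work with the vertex ordering a < b < c < d < e < f. The simplices of K, each written with vertices in increasing order, are:

  0-simplices (6): a, b, c, d, e, f
  1-simplices (12): ab, ac, ad, ae, bd, be, bf, cd, ce, cf, df, ef
  2-simplices (8): abd, abe, acd, ace, bdf, bef, cdf, cef

giving chain groups C_0 ≅ Z^6, C_1 ≅ Z^12, C_2 ≅ Z^8.

The boundary map ∂_1: C_1 → C_0 sends each edge [p,q] (with p < q) to q − p.
The 6×12 boundary matrix has rank 5 and Smith normal form diag(1,1,1,1,1).

∂_2: C_2 → C_1 maps a triangle to the signed sum of its edges. For instance
  ∂cef = ef − cf + ce,
  ∂abe = be − ae + ab.
The 12×8 boundary matrix has rank 7 and Smith normal form diag(1,1,1,1,1,1,1).

Computing H_k = (kernel of ∂_k) / (image of ∂_{k+1}):

  H_0: rank C_0 − rank ∂_1 = 6 − 5 = 1, and the invariant factors of ∂_1 are all 1, so H_0 ≅ Z.
  H_1: rank ker ∂_1 − rank ∂_2 = (12 − 5) − 7 = 0, and the invariant factors of ∂_2 are all 1, so H_1 ≅ 0.
  H_2: rank ker ∂_2 − rank ∂_3 = (8 − 7) − 0 = 1, and there is no ∂_3, so H_2 ≅ Z.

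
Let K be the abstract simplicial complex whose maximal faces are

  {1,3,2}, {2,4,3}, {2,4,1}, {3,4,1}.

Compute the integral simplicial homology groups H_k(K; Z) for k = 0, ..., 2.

H_0 = Z,  H_1 = 0,  H_2 = Z.

Order the vertices as 1 < 2 < 3 < 4. Listing each simplex with vertices in this order, K has dimension 2 with simplices:

  0-simplices (4): [1], [2], [3], [4]
  1-simplices (6): [1,2], [1,3], [1,4], [2,3], [2,4], [3,4]
  2-simplices (4): [1,2,3], [1,2,4], [1,3,4], [2,3,4]

Hence C_0 ≅ Z^4, C_1 ≅ Z^6, C_2 ≅ Z^4.

∂_1: C_1 → C_0 maps an edge to its endpoints' difference, ∂[p,q] = q − p.
The resulting 4×6 matrix has rank 3, and its Smith normal form has invariant factors (1,1,1).

∂_2: C_2 → C_1 sends each 2-simplex [p,q,r] to [q,r] − [p,r] + [p,q]. For instance
  ∂[1,2,3] = [2,3] − [1,3] + [1,2],
  ∂[2,3,4] = [3,4] − [2,4] + [2,3].
The resulting 6×4 matrix has rank 3, and its Smith normal form has invariant factors (1,1,1).

Now H_k = ker ∂_k / im ∂_{k+1}, so:

  H_0: rank C_0 − rank ∂_1 = 4 − 3 = 1, and the invariant factors of ∂_1 are all 1, so H_0 ≅ Z.
  H_1: rank ker ∂_1 − rank ∂_2 = (6 − 3) − 3 = 0, and the invariant factors of ∂_2 are all 1, so H_1 ≅ 0.
  H_2: rank ker ∂_2 − rank ∂_3 = (4 − 3) − 0 = 1, and there is no ∂_3, so H_2 ≅ Z.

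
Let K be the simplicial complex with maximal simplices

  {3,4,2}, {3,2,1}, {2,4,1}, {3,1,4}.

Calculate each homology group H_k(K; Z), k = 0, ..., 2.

Fix the vertex order 1 < 2 < 3 < 4 and write every simplex with vertices in increasing order. Then dim K = 2 and the simplices of K are:

  0-simplices (4): [1], [2], [3], [4]
  1-simplices (6): [1,2], [1,3], [1,4], [2,3], [2,4], [3,4]
  2-simplices (4): [1,2,3], [1,2,4], [1,3,4], [2,3,4]

Hence C_0 ≅ Z^4, C_1 ≅ Z^6, C_2 ≅ Z^4.

∂_1: C_1 → C_0 maps an edge to its endpoints' difference, ∂[p,q] = q − p. For instance
  ∂[1,4] = [4] − [1].
The 4×6 boundary matrix has rank 3 and Smith normal form diag(1,1,1).

∂_2: C_2 → C_1 maps a triangle to the signed sum of its edges. For instance
  ∂[1,3,4] = [3,4] − [1,4] + [1,3],
  ∂[1,2,4] = [2,4] − [1,4] + [1,2].
As a 6×4 matrix over Z this has rank 3, with invariant factors (1,1,1).

Now H_k = ker ∂_k / im ∂_{k+1}, so:

  H_0: rank C_0 − rank ∂_1 = 4 − 3 = 1, and the invariant factors of ∂_1 are all 1, so H_0 = Z.
  H_1: rank ker ∂_1 − rank ∂_2 = (6 − 3) − 3 = 0, and the invariant factors of ∂_2 are all 1, so H_1 = 0.
  H_2: rank ker ∂_2 − rank ∂_3 = (4 − 3) − 0 = 1, and there is no ∂_3, so H_2 = Z.

(K is a triangulation of the 2-sphere S^2.)

H_0 ≅ Z,  H_1 = 0,  H_2 ≅ Z.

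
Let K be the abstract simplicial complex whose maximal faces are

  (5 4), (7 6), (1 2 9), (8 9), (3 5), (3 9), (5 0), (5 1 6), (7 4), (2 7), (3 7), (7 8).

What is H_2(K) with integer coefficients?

Order the vertices as 0 < 1 < 2 < 3 < 4 < 5 < 6 < 7 < 8 < 9. Listing each simplex with vertices in this order, K has dimension 2 with simplices:

  0-simplices (10): [0], [1], [2], [3], [4], [5], [6], [7], [8], [9]
  1-simplices (16): [0,5], [1,2], [1,5], [1,6], [1,9], [2,7], [2,9], [3,5], [3,7], [3,9], [4,5], [4,7], [5,6], [6,7], [7,8], [8,9]
  2-simplices (2): [1,2,9], [1,5,6]

so the chain groups are C_0 ≅ Z^10, C_1 ≅ Z^16, C_2 ≅ Z^2.

The boundary map ∂_1: C_1 → C_0 maps an edge to its endpoints' difference, ∂[p,q] = q − p.
The resulting 10×16 matrix has rank 9, and its Smith normal form has invariant factors (1,1,1,1,1,1,1,1,1).

The boundary map ∂_2: C_2 → C_1 maps a triangle to the signed sum of its edges. For instance
  ∂[1,2,9] = [2,9] − [1,9] + [1,2],
  ∂[1,5,6] = [5,6] − [1,6] + [1,5].
The resulting 16×2 matrix has rank 2, and its Smith normal form has invariant factors (1,1).

Now H_k = ker ∂_k / im ∂_{k+1}, so:

  H_2: rank ker ∂_2 − rank ∂_3 = (2 − 2) − 0 = 0, and there is no ∂_3, so H_2 ≅ 0.

H_2 = 0.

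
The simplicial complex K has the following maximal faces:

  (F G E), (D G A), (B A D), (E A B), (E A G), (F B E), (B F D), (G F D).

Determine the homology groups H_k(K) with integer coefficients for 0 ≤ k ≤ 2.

Fix the vertex order A < B < D < E < F < G and write every simplex with vertices in increasing order. Then dim K = 2 and the simplices of K are:

  0-simplices (6): A, B, D, E, F, G
  1-simplices (12): AB, AD, AE, AG, BD, BE, BF, DF, DG, EF, EG, FG
  2-simplices (8): ABD, ABE, ADG, AEG, BDF, BEF, DFG, EFG

giving chain groups C_0 ≅ Z^6, C_1 ≅ Z^12, C_2 ≅ Z^8.

∂_1: C_1 → C_0 is given by ∂[p,q] = [q] − [p].
This gives a 6×12 integer matrix of rank 5; reducing to Smith normal form yields diagonal entries (1,1,1,1,1).

∂_2: C_2 → C_1 acts by ∂[p,q,r] = [q,r] − [p,r] + [p,q]. For instance
  ∂ABE = BE − AE + AB,
  ∂BEF = EF − BF + BE.
As a 12×8 matrix over Z this has rank 7, with invariant factors (1,1,1,1,1,1,1).

Reading off H_k = ker ∂_k / im ∂_{k+1}:

  H_0: rank C_0 − rank ∂_1 = 6 − 5 = 1, and the invariant factors of ∂_1 are all 1, so H_0 = Z.
  H_1: rank ker ∂_1 − rank ∂_2 = (12 − 5) − 7 = 0, and the invariant factors of ∂_2 are all 1, so H_1 = 0.
  H_2: rank ker ∂_2 − rank ∂_3 = (8 − 7) − 0 = 1, and there is no ∂_3, so H_2 = Z.

As a check, the Euler characteristic is 6 − 12 + 8 = 2, which agrees with 1 − 0 + 1 = 2.

H_0 ≅ Z,  H_1 = 0,  H_2 ≅ Z.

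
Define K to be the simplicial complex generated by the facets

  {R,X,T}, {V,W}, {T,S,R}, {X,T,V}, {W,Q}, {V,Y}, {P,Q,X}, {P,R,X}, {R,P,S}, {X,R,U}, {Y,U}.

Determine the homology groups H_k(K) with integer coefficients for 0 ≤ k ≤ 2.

Order the vertices as P < Q < R < S < T < U < V < W < X < Y. Listing each simplex with vertices in this order, K has dimension 2 with simplices:

  0-simplices (10): P, Q, R, S, T, U, V, W, X, Y
  1-simplices (18): PQ, PR, PS, PX, QW, QX, RS, RT, RU, RX, ST, TV, TX, UX, UY, VW, VX, VY
  2-simplices (7): PQX, PRS, PRX, RST, RTX, RUX, TVX

so the chain groups are C_0 ≅ Z^10, C_1 ≅ Z^18, C_2 ≅ Z^7.

Boundary ∂_1: C_1 → C_0 sends each edge [p,q] (with p < q) to q − p. For instance
  ∂PX = X − P.
The 10×18 boundary matrix has rank 9 and Smith normal form diag(1,1,1,1,1,1,1,1,1).

The boundary map ∂_2: C_2 → C_1 acts by ∂[p,q,r] = [q,r] − [p,r] + [p,q]. For instance
  ∂PRS = RS − PS + PR,
  ∂TVX = VX − TX + TV.
This gives a 18×7 integer matrix of rank 7; reducing to Smith normal form yields diagonal entries (1,1,1,1,1,1,1).

Reading off H_k = ker ∂_k / im ∂_{k+1}:

  H_0: rank C_0 − rank ∂_1 = 10 − 9 = 1, and the invariant factors of ∂_1 are all 1, so H_0 ≅ Z.
  H_1: rank ker ∂_1 − rank ∂_2 = (18 − 9) − 7 = 2, and the invariant factors of ∂_2 are all 1, so H_1 ≅ Z^2.
  H_2: rank ker ∂_2 − rank ∂_3 = (7 − 7) − 0 = 0, and there is no ∂_3, so H_2 ≅ 0.

H_0 = Z,  H_1 = Z^2,  H_2 = 0.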